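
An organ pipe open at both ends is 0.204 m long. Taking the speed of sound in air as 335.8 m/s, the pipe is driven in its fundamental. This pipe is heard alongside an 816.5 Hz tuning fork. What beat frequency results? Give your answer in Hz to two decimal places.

Open pipe: f_n = n·v/(2L) = 1·335.8/(2·0.204) = 823.0392 Hz.
f_beat = |823.0392 − 816.5| = 6.54 Hz.

6.54 Hz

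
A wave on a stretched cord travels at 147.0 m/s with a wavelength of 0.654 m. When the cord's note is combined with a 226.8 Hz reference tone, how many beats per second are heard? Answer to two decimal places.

2.03 Hz

Source frequency f = v/λ = 147.0/0.654 = 224.7706 Hz.
f_beat = |224.7706 − 226.8| = 2.03 Hz.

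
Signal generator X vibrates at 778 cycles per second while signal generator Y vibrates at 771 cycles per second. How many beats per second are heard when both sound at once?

7 Hz

Beats arise from superposition of two nearby frequencies; the beat rate is |f₁ − f₂|.
|778 − 771| = 7 Hz.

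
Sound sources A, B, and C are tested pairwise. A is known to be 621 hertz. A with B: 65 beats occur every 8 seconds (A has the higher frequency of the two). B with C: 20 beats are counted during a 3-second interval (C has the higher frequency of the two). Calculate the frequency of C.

A–B: Beat frequency = 65/8 = 8.125 Hz.
B is below A, so f_B = 621 − 8.125 = 612.875 Hz.
B–C: Beat frequency = 20/3 = 6.6667 Hz.
C is above B, so f_C = 612.875 + 6.6667 = 619.5417 Hz.

619.5417 Hz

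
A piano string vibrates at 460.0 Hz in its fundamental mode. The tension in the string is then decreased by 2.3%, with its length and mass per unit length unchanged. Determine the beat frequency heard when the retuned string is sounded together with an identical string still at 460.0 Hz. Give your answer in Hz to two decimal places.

For a string, f ∝ √T, so the new frequency is 460.0·√0.977 = 454.6792 Hz.
f_beat = |454.6792 − 460.0| = 5.32 Hz.

5.32 Hz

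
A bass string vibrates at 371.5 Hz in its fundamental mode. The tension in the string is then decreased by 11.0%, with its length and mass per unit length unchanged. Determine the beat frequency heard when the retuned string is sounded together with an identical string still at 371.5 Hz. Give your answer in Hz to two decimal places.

For a string, f ∝ √T, so the new frequency is 371.5·√0.890 = 350.4724 Hz.
f_beat = |350.4724 − 371.5| = 21.03 Hz.

21.03 Hz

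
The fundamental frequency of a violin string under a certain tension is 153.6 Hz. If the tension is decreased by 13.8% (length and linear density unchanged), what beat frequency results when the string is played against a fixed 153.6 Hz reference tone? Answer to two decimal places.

For a string, f ∝ √T, so the new frequency is 153.6·√0.862 = 142.6083 Hz.
f_beat = |142.6083 − 153.6| = 10.99 Hz.

10.99 Hz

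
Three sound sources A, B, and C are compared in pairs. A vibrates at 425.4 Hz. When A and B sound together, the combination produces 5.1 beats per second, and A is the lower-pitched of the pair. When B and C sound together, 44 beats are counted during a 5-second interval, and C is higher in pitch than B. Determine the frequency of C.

439.3 Hz

B is above A, so f_B = 425.4 + 5.1 = 430.5 Hz.
B–C: Beat frequency = 44/5 = 8.8 Hz.
C is above B, so f_C = 430.5 + 8.8 = 439.3 Hz.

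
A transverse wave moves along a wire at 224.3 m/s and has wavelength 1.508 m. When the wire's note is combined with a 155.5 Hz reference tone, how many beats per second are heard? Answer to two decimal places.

Source frequency f = v/λ = 224.3/1.508 = 148.7401 Hz.
f_beat = |148.7401 − 155.5| = 6.76 Hz.

6.76 Hz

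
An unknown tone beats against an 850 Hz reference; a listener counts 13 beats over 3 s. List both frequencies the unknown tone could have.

Beat frequency = 13/3 = 4.3333 Hz.
|f − 850| = 4.3333, so f = 850 ± 4.3333.

845.6667 Hz or 854.3333 Hz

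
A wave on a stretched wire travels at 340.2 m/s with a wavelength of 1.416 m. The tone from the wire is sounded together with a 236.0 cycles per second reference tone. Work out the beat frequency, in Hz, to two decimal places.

Source frequency f = v/λ = 340.2/1.416 = 240.2542 Hz.
f_beat = |240.2542 − 236.0| = 4.25 Hz.

4.25 Hz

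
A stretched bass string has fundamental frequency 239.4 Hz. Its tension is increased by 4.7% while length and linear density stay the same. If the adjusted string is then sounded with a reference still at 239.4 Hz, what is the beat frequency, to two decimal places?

For a string, f ∝ √T, so the new frequency is 239.4·√1.047 = 244.9613 Hz.
f_beat = |244.9613 − 239.4| = 5.56 Hz.

5.56 Hz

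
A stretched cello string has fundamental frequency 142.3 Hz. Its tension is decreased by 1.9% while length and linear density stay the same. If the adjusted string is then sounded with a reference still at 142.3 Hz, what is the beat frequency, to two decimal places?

1.36 Hz

For a string, f ∝ √T, so the new frequency is 142.3·√0.981 = 140.9417 Hz.
f_beat = |140.9417 − 142.3| = 1.36 Hz.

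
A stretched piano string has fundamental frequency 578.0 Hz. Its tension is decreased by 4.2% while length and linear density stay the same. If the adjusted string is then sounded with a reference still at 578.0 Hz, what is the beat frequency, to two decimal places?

12.27 Hz

For a string, f ∝ √T, so the new frequency is 578.0·√0.958 = 565.7318 Hz.
f_beat = |565.7318 − 578.0| = 12.27 Hz.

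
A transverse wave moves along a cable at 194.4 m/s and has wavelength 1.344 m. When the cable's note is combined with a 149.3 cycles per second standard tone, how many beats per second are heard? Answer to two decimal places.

4.66 Hz

Source frequency f = v/λ = 194.4/1.344 = 144.6429 Hz.
f_beat = |144.6429 − 149.3| = 4.66 Hz.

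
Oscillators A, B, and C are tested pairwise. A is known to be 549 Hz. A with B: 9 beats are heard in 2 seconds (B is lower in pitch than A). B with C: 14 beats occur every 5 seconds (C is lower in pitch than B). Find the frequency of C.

A–B: Beat frequency = 9/2 = 4.5 Hz.
B is below A, so f_B = 549 − 4.5 = 544.5 Hz.
B–C: Beat frequency = 14/5 = 2.8 Hz.
C is below B, so f_C = 544.5 − 2.8 = 541.7 Hz.

541.7 Hz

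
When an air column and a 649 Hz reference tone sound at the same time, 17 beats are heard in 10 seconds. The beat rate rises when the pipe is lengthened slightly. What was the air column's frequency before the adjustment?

647.3 Hz

Beat frequency = 17/10 = 1.7 Hz.
|f − 649| = 1.7, so the air column was at either 647.3 Hz or 650.7 Hz.
A longer pipe has a lower fundamental; the adjustment lowers the air column's frequency.
The beat rate rose, so the adjustment moved the air column further from 649 Hz — it was already below the reference.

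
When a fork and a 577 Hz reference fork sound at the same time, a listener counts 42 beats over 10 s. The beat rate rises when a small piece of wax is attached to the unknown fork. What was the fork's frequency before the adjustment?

Beat frequency = 42/10 = 4.2 Hz.
|f − 577| = 4.2, so the fork was at either 572.8 Hz or 581.2 Hz.
Loading a fork with wax lowers its frequency; the adjustment lowers the fork's frequency.
The beat rate rose, so the adjustment moved the fork further from 577 Hz — it was already below the reference.

572.8 Hz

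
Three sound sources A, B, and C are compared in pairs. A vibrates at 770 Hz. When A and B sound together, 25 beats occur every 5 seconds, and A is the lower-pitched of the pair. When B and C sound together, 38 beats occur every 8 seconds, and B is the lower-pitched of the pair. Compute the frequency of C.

779.75 Hz

A–B: Beat frequency = 25/5 = 5 Hz.
B is above A, so f_B = 770 + 5 = 775 Hz.
B–C: Beat frequency = 38/8 = 4.75 Hz.
C is above B, so f_C = 775 + 4.75 = 779.75 Hz.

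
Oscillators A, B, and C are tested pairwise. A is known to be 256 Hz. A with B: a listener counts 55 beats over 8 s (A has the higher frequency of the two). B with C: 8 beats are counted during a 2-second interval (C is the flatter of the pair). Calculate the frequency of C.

245.125 Hz

A–B: Beat frequency = 55/8 = 6.875 Hz.
B is below A, so f_B = 256 − 6.875 = 249.125 Hz.
B–C: Beat frequency = 8/2 = 4 Hz.
C is below B, so f_C = 249.125 − 4 = 245.125 Hz.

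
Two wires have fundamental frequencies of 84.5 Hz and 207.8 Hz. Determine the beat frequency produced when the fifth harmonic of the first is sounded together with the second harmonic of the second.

6.9 Hz

Fifth harmonic of the first: 5·84.5 = 422.5 Hz.
Second harmonic of the second: 2·207.8 = 415.6 Hz.
f_beat = |422.5 − 415.6| = 6.9 Hz.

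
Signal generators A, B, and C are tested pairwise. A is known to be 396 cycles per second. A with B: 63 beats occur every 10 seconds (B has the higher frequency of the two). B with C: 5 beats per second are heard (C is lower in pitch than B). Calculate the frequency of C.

397.3 Hz

A–B: Beat frequency = 63/10 = 6.3 Hz.
B is above A, so f_B = 396 + 6.3 = 402.3 Hz.
C is below B, so f_C = 402.3 − 5 = 397.3 Hz.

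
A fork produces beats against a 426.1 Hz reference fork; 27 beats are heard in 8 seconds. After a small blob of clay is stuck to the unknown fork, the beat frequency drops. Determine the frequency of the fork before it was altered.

Beat frequency = 27/8 = 3.375 Hz.
|f − 426.1| = 3.375, so the fork was at either 422.725 Hz or 429.475 Hz.
Adding mass to a fork lowers its frequency; the adjustment lowers the fork's frequency.
The beat rate fell, so the adjustment moved the fork toward 426.1 Hz — it must have started above the reference.

429.475 Hz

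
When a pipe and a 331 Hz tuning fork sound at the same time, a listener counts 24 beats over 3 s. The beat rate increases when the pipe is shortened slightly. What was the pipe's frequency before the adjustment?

339 Hz

Beat frequency = 24/3 = 8 Hz.
|f − 331| = 8, so the pipe was at either 323 Hz or 339 Hz.
A shorter pipe has a higher fundamental; the adjustment raises the pipe's frequency.
The beat rate rose, so the adjustment moved the pipe further from 331 Hz — it was already above the reference.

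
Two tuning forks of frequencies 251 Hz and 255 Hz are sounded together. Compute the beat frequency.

4 Hz

The beat frequency equals the magnitude of the frequency difference.
|251 − 255| = 4 Hz.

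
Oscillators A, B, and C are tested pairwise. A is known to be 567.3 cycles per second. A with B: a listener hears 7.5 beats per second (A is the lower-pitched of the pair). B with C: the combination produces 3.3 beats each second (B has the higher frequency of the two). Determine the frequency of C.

571.5 Hz

B is above A, so f_B = 567.3 + 7.5 = 574.8 Hz.
C is below B, so f_C = 574.8 − 3.3 = 571.5 Hz.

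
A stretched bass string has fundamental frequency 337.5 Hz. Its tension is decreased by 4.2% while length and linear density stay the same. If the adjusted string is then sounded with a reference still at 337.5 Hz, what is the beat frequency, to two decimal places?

7.16 Hz

For a string, f ∝ √T, so the new frequency is 337.5·√0.958 = 330.3365 Hz.
f_beat = |330.3365 − 337.5| = 7.16 Hz.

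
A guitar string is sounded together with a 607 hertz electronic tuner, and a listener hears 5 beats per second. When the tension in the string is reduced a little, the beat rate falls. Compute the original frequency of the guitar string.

612 Hz

|f − 607| = 5, so the guitar string was at either 602 Hz or 612 Hz.
Lower tension means lower frequency; the adjustment lowers the guitar string's frequency.
The beat rate fell, so the adjustment moved the guitar string toward 607 Hz — it must have started above the reference.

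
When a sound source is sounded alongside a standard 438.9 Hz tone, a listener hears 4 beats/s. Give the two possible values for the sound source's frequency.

434.9 Hz or 442.9 Hz

|f − 438.9| = 4, so f = 438.9 ± 4.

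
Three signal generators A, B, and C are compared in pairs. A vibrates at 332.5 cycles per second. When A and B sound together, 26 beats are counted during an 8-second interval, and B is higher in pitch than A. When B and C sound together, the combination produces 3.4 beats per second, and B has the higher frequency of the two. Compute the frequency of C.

332.35 Hz

A–B: Beat frequency = 26/8 = 3.25 Hz.
B is above A, so f_B = 332.5 + 3.25 = 335.75 Hz.
C is below B, so f_C = 335.75 − 3.4 = 332.35 Hz.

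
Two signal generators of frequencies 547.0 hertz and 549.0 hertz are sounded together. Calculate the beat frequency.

2 Hz

The beat frequency equals the magnitude of the frequency difference.
|547.0 − 549.0| = 2 Hz.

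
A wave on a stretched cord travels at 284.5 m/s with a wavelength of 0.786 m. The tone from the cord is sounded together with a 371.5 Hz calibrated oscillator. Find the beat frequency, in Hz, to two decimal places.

Source frequency f = v/λ = 284.5/0.786 = 361.9593 Hz.
f_beat = |361.9593 − 371.5| = 9.54 Hz.

9.54 Hz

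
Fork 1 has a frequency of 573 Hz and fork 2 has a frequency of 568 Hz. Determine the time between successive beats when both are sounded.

0.200 s

f_beat = |573 − 568| = 5 Hz.
Beat period T = 1 / f_beat = 1 / 5 s.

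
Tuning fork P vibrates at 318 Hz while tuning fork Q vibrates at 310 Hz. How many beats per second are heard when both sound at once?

The beat frequency equals the magnitude of the frequency difference.
|318 − 310| = 8 Hz.

8 Hz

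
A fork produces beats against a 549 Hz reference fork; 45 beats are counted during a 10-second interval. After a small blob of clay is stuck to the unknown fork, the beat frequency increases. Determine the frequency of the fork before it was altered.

Beat frequency = 45/10 = 4.5 Hz.
|f − 549| = 4.5, so the fork was at either 544.5 Hz or 553.5 Hz.
Adding mass to a fork lowers its frequency; the adjustment lowers the fork's frequency.
The beat rate rose, so the adjustment moved the fork further from 549 Hz — it was already below the reference.

544.5 Hz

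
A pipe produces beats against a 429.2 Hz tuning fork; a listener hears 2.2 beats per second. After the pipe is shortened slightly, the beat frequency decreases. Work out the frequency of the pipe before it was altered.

|f − 429.2| = 2.2, so the pipe was at either 427 Hz or 431.4 Hz.
A shorter pipe has a higher fundamental; the adjustment raises the pipe's frequency.
The beat rate fell, so the adjustment moved the pipe toward 429.2 Hz — it must have started below the reference.

427 Hz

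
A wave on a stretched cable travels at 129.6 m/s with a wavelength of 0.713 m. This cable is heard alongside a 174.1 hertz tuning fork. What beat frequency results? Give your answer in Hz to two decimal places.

7.67 Hz

Source frequency f = v/λ = 129.6/0.713 = 181.7672 Hz.
f_beat = |181.7672 − 174.1| = 7.67 Hz.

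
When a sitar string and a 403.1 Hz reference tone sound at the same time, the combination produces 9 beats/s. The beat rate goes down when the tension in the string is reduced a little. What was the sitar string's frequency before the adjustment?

|f − 403.1| = 9, so the sitar string was at either 394.1 Hz or 412.1 Hz.
Lower tension means lower frequency; the adjustment lowers the sitar string's frequency.
The beat rate fell, so the adjustment moved the sitar string toward 403.1 Hz — it must have started above the reference.

412.1 Hz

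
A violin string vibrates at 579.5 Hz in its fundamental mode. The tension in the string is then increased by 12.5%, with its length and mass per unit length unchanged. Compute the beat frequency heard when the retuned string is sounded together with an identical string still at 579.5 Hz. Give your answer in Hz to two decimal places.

For a string, f ∝ √T, so the new frequency is 579.5·√1.125 = 614.6526 Hz.
f_beat = |614.6526 − 579.5| = 35.15 Hz.

35.15 Hz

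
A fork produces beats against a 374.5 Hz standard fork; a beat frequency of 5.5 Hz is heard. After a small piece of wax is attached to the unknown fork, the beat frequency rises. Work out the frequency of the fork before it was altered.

|f − 374.5| = 5.5, so the fork was at either 369 Hz or 380 Hz.
Loading a fork with wax lowers its frequency; the adjustment lowers the fork's frequency.
The beat rate rose, so the adjustment moved the fork further from 374.5 Hz — it was already below the reference.

369 Hz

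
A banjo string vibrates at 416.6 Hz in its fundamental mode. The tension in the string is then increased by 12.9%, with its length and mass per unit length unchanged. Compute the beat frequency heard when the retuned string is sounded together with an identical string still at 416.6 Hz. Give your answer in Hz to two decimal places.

26.06 Hz

For a string, f ∝ √T, so the new frequency is 416.6·√1.129 = 442.6559 Hz.
f_beat = |442.6559 − 416.6| = 26.06 Hz.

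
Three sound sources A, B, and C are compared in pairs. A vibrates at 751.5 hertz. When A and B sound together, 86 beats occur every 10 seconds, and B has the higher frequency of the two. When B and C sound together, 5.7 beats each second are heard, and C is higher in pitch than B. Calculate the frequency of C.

765.8 Hz

A–B: Beat frequency = 86/10 = 8.6 Hz.
B is above A, so f_B = 751.5 + 8.6 = 760.1 Hz.
C is above B, so f_C = 760.1 + 5.7 = 765.8 Hz.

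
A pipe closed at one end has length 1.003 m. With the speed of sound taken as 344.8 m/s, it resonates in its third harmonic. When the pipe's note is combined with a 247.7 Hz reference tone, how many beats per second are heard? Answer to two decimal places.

Closed pipe (odd harmonics): f_n = n·v/(4L) = 3·344.8/(4·1.003) = 257.8265 Hz.
f_beat = |257.8265 − 247.7| = 10.13 Hz.

10.13 Hz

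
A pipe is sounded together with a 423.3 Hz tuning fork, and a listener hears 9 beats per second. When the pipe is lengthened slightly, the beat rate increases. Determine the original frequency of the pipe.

414.3 Hz

|f − 423.3| = 9, so the pipe was at either 414.3 Hz or 432.3 Hz.
A longer pipe has a lower fundamental; the adjustment lowers the pipe's frequency.
The beat rate rose, so the adjustment moved the pipe further from 423.3 Hz — it was already below the reference.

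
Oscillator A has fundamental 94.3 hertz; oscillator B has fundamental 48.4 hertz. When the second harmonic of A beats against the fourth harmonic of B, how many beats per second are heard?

Second harmonic of the first: 2·94.3 = 188.6 Hz.
Fourth harmonic of the second: 4·48.4 = 193.6 Hz.
f_beat = |188.6 − 193.6| = 5.0 Hz.

5.0 Hz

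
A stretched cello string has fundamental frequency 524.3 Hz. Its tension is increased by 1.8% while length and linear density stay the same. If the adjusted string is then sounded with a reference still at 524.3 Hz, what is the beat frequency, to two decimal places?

For a string, f ∝ √T, so the new frequency is 524.3·√1.018 = 528.9977 Hz.
f_beat = |528.9977 − 524.3| = 4.70 Hz.

4.70 Hz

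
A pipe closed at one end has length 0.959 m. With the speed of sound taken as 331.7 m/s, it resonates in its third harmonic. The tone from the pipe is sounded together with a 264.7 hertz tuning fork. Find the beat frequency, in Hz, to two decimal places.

Closed pipe (odd harmonics): f_n = n·v/(4L) = 3·331.7/(4·0.959) = 259.4108 Hz.
f_beat = |259.4108 − 264.7| = 5.29 Hz.

5.29 Hz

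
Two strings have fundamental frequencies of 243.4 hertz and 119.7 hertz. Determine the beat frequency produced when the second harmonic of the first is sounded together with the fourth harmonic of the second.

8.0 Hz

Second harmonic of the first: 2·243.4 = 486.8 Hz.
Fourth harmonic of the second: 4·119.7 = 478.8 Hz.
f_beat = |486.8 − 478.8| = 8.0 Hz.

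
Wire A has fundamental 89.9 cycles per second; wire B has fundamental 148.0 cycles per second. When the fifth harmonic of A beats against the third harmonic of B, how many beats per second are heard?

Fifth harmonic of the first: 5·89.9 = 449.5 Hz.
Third harmonic of the second: 3·148.0 = 444.0 Hz.
f_beat = |449.5 − 444.0| = 5.5 Hz.

5.5 Hz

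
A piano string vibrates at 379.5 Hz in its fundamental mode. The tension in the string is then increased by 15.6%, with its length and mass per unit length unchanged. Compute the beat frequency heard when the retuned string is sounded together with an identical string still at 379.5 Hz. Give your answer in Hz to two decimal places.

For a string, f ∝ √T, so the new frequency is 379.5·√1.156 = 408.0287 Hz.
f_beat = |408.0287 − 379.5| = 28.53 Hz.

28.53 Hz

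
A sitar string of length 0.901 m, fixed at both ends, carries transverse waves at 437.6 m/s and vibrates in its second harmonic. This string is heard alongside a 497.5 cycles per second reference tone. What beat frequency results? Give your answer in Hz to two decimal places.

For a string fixed at both ends, f_n = n·v/(2L) = 2·437.6/(2·0.901) = 485.6826 Hz.
f_beat = |485.6826 − 497.5| = 11.82 Hz.

11.82 Hz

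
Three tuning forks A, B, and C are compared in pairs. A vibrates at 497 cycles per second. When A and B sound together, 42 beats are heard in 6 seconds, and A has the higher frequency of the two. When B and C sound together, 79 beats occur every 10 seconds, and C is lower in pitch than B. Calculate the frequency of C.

482.1 Hz

A–B: Beat frequency = 42/6 = 7 Hz.
B is below A, so f_B = 497 − 7 = 490 Hz.
B–C: Beat frequency = 79/10 = 7.9 Hz.
C is below B, so f_C = 490 − 7.9 = 482.1 Hz.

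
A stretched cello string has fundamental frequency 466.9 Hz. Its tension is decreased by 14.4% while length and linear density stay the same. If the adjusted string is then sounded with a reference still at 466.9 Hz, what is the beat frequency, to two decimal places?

For a string, f ∝ √T, so the new frequency is 466.9·√0.856 = 431.9771 Hz.
f_beat = |431.9771 − 466.9| = 34.92 Hz.

34.92 Hz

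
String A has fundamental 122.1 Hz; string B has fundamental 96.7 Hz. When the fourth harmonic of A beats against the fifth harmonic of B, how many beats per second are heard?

Fourth harmonic of the first: 4·122.1 = 488.4 Hz.
Fifth harmonic of the second: 5·96.7 = 483.5 Hz.
f_beat = |488.4 − 483.5| = 4.9 Hz.

4.9 Hz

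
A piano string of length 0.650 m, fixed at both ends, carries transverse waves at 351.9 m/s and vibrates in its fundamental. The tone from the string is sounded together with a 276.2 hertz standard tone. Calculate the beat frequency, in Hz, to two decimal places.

5.51 Hz

For a string fixed at both ends, f_n = n·v/(2L) = 1·351.9/(2·0.650) = 270.6923 Hz.
f_beat = |270.6923 − 276.2| = 5.51 Hz.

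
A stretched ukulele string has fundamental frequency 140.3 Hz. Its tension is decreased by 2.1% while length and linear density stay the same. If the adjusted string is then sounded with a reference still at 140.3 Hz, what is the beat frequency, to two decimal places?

1.48 Hz

For a string, f ∝ √T, so the new frequency is 140.3·√0.979 = 138.8190 Hz.
f_beat = |138.8190 − 140.3| = 1.48 Hz.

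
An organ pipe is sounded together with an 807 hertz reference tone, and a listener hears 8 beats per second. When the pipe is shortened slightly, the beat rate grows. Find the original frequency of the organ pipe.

815 Hz

|f − 807| = 8, so the organ pipe was at either 799 Hz or 815 Hz.
A shorter pipe has a higher fundamental; the adjustment raises the organ pipe's frequency.
The beat rate rose, so the adjustment moved the organ pipe further from 807 Hz — it was already above the reference.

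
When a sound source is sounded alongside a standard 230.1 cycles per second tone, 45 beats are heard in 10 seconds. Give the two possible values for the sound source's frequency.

225.6 Hz or 234.6 Hz

Beat frequency = 45/10 = 4.5 Hz.
|f − 230.1| = 4.5, so f = 230.1 ± 4.5.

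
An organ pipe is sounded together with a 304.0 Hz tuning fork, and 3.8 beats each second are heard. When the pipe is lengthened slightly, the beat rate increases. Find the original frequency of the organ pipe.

300.2 Hz

|f − 304.0| = 3.8, so the organ pipe was at either 300.2 Hz or 307.8 Hz.
A longer pipe has a lower fundamental; the adjustment lowers the organ pipe's frequency.
The beat rate rose, so the adjustment moved the organ pipe further from 304.0 Hz — it was already below the reference.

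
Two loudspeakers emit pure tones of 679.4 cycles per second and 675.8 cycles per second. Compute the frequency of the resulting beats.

The beat frequency equals the magnitude of the frequency difference.
|679.4 − 675.8| = 3.6 Hz.

3.6 Hz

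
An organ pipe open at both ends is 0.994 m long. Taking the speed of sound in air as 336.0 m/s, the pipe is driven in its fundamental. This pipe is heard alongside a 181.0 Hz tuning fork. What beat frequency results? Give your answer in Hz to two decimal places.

11.99 Hz

Open pipe: f_n = n·v/(2L) = 1·336.0/(2·0.994) = 169.0141 Hz.
f_beat = |169.0141 − 181.0| = 11.99 Hz.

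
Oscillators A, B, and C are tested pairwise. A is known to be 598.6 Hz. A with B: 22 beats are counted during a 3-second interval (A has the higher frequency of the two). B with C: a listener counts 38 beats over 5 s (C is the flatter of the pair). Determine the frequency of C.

583.6667 Hz

A–B: Beat frequency = 22/3 = 7.3333 Hz.
B is below A, so f_B = 598.6 − 7.3333 = 591.2667 Hz.
B–C: Beat frequency = 38/5 = 7.6 Hz.
C is below B, so f_C = 591.2667 − 7.6 = 583.6667 Hz.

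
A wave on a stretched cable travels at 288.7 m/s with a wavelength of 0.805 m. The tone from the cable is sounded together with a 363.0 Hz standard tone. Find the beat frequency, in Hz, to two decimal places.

4.37 Hz

Source frequency f = v/λ = 288.7/0.805 = 358.6335 Hz.
f_beat = |358.6335 − 363.0| = 4.37 Hz.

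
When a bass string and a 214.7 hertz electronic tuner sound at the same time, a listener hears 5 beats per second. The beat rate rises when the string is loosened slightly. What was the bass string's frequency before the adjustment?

|f − 214.7| = 5, so the bass string was at either 209.7 Hz or 219.7 Hz.
Reducing tension lowers a string's frequency; the adjustment lowers the bass string's frequency.
The beat rate rose, so the adjustment moved the bass string further from 214.7 Hz — it was already below the reference.

209.7 Hz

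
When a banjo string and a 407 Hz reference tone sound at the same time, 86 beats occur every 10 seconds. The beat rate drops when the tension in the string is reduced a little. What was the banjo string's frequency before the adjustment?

415.6 Hz

Beat frequency = 86/10 = 8.6 Hz.
|f − 407| = 8.6, so the banjo string was at either 398.4 Hz or 415.6 Hz.
Lower tension means lower frequency; the adjustment lowers the banjo string's frequency.
The beat rate fell, so the adjustment moved the banjo string toward 407 Hz — it must have started above the reference.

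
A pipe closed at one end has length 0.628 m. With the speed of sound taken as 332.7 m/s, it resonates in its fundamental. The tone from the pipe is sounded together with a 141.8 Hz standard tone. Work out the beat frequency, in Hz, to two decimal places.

Closed pipe (odd harmonics): f_n = n·v/(4L) = 1·332.7/(4·0.628) = 132.4443 Hz.
f_beat = |132.4443 − 141.8| = 9.36 Hz.

9.36 Hz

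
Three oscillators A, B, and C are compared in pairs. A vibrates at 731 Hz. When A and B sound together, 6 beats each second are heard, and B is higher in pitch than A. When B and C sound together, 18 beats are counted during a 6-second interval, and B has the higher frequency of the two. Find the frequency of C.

B is above A, so f_B = 731 + 6 = 737 Hz.
B–C: Beat frequency = 18/6 = 3 Hz.
C is below B, so f_C = 737 − 3 = 734 Hz.

734 Hz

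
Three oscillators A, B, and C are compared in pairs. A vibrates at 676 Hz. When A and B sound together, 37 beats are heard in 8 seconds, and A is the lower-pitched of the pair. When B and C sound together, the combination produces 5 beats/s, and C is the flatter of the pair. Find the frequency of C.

675.625 Hz

A–B: Beat frequency = 37/8 = 4.625 Hz.
B is above A, so f_B = 676 + 4.625 = 680.625 Hz.
C is below B, so f_C = 680.625 − 5 = 675.625 Hz.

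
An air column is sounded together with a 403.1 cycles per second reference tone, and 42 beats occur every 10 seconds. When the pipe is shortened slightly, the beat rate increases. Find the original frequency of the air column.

Beat frequency = 42/10 = 4.2 Hz.
|f − 403.1| = 4.2, so the air column was at either 398.9 Hz or 407.3 Hz.
A shorter pipe has a higher fundamental; the adjustment raises the air column's frequency.
The beat rate rose, so the adjustment moved the air column further from 403.1 Hz — it was already above the reference.

407.3 Hz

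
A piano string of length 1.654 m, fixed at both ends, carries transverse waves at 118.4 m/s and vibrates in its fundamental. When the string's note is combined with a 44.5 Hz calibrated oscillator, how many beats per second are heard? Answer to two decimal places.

For a string fixed at both ends, f_n = n·v/(2L) = 1·118.4/(2·1.654) = 35.7920 Hz.
f_beat = |35.7920 − 44.5| = 8.71 Hz.

8.71 Hz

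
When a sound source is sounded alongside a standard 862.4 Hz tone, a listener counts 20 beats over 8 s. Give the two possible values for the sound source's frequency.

Beat frequency = 20/8 = 2.5 Hz.
|f − 862.4| = 2.5, so f = 862.4 ± 2.5.

859.9 Hz or 864.9 Hz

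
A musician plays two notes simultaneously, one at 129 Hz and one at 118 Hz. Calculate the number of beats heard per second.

11 Hz

The beat frequency equals the magnitude of the frequency difference.
|129 − 118| = 11 Hz.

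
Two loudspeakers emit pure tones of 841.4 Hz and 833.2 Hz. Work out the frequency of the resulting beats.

8.2 Hz

Beats arise from superposition of two nearby frequencies; the beat rate is |f₁ − f₂|.
|841.4 − 833.2| = 8.2 Hz.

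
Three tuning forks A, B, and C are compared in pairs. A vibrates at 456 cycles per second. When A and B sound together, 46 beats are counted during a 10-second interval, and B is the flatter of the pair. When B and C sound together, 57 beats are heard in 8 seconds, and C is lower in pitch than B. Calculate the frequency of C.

444.275 Hz

A–B: Beat frequency = 46/10 = 4.6 Hz.
B is below A, so f_B = 456 − 4.6 = 451.4 Hz.
B–C: Beat frequency = 57/8 = 7.125 Hz.
C is below B, so f_C = 451.4 − 7.125 = 444.275 Hz.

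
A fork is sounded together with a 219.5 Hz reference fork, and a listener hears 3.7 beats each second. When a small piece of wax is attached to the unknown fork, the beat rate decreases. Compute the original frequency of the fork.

|f − 219.5| = 3.7, so the fork was at either 215.8 Hz or 223.2 Hz.
Loading a fork with wax lowers its frequency; the adjustment lowers the fork's frequency.
The beat rate fell, so the adjustment moved the fork toward 219.5 Hz — it must have started above the reference.

223.2 Hz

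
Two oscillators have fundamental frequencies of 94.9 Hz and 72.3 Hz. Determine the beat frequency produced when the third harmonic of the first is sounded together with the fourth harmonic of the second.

4.5 Hz

Third harmonic of the first: 3·94.9 = 284.7 Hz.
Fourth harmonic of the second: 4·72.3 = 289.2 Hz.
f_beat = |284.7 − 289.2| = 4.5 Hz.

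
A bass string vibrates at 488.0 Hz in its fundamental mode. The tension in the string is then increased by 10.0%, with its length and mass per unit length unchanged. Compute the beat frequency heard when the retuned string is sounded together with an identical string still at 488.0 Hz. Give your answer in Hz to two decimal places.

For a string, f ∝ √T, so the new frequency is 488.0·√1.100 = 511.8187 Hz.
f_beat = |511.8187 − 488.0| = 23.82 Hz.

23.82 Hz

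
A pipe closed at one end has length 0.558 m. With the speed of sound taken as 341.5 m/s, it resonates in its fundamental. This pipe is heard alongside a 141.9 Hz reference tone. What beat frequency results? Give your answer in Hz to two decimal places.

Closed pipe (odd harmonics): f_n = n·v/(4L) = 1·341.5/(4·0.558) = 153.0018 Hz.
f_beat = |153.0018 − 141.9| = 11.10 Hz.

11.10 Hz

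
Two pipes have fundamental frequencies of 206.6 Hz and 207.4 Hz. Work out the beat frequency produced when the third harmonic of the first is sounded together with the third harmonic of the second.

2.4 Hz

Third harmonic of the first: 3·206.6 = 619.8 Hz.
Third harmonic of the second: 3·207.4 = 622.2 Hz.
f_beat = |619.8 − 622.2| = 2.4 Hz.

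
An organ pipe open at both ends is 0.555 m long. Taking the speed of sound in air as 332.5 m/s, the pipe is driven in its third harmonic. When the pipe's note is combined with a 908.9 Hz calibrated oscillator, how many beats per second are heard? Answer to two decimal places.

Open pipe: f_n = n·v/(2L) = 3·332.5/(2·0.555) = 898.6486 Hz.
f_beat = |898.6486 − 908.9| = 10.25 Hz.

10.25 Hz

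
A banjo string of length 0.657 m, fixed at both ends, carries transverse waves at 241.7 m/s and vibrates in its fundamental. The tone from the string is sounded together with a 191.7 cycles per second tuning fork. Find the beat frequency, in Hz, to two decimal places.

7.76 Hz

For a string fixed at both ends, f_n = n·v/(2L) = 1·241.7/(2·0.657) = 183.9422 Hz.
f_beat = |183.9422 − 191.7| = 7.76 Hz.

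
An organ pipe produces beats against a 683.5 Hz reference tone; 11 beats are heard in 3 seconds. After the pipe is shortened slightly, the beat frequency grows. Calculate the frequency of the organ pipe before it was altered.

687.1667 Hz

Beat frequency = 11/3 = 3.6667 Hz.
|f − 683.5| = 3.6667, so the organ pipe was at either 679.8333 Hz or 687.1667 Hz.
A shorter pipe has a higher fundamental; the adjustment raises the organ pipe's frequency.
The beat rate rose, so the adjustment moved the organ pipe further from 683.5 Hz — it was already above the reference.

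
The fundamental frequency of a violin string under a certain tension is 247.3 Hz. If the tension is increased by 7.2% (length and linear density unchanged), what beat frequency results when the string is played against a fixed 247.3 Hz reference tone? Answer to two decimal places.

8.75 Hz

For a string, f ∝ √T, so the new frequency is 247.3·√1.072 = 256.0481 Hz.
f_beat = |256.0481 − 247.3| = 8.75 Hz.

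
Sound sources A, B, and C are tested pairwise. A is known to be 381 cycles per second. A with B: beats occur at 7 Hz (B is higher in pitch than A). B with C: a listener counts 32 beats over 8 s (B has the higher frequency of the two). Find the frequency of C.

B is above A, so f_B = 381 + 7 = 388 Hz.
B–C: Beat frequency = 32/8 = 4 Hz.
C is below B, so f_C = 388 − 4 = 384 Hz.

384 Hz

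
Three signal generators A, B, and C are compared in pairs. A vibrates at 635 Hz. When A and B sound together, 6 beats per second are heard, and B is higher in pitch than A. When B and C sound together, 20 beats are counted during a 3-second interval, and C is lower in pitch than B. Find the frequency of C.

B is above A, so f_B = 635 + 6 = 641 Hz.
B–C: Beat frequency = 20/3 = 6.6667 Hz.
C is below B, so f_C = 641 − 6.6667 = 634.3333 Hz.

634.3333 Hz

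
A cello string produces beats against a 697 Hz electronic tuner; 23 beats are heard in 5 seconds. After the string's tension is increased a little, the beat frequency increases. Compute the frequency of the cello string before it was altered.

Beat frequency = 23/5 = 4.6 Hz.
|f − 697| = 4.6, so the cello string was at either 692.4 Hz or 701.6 Hz.
Higher tension means higher frequency; the adjustment raises the cello string's frequency.
The beat rate rose, so the adjustment moved the cello string further from 697 Hz — it was already above the reference.

701.6 Hz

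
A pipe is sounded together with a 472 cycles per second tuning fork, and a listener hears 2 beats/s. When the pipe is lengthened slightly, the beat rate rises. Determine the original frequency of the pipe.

470 Hz

|f − 472| = 2, so the pipe was at either 470 Hz or 474 Hz.
A longer pipe has a lower fundamental; the adjustment lowers the pipe's frequency.
The beat rate rose, so the adjustment moved the pipe further from 472 Hz — it was already below the reference.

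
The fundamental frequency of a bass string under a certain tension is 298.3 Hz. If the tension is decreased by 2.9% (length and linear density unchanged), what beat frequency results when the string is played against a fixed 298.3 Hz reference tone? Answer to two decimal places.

4.36 Hz

For a string, f ∝ √T, so the new frequency is 298.3·√0.971 = 293.9428 Hz.
f_beat = |293.9428 − 298.3| = 4.36 Hz.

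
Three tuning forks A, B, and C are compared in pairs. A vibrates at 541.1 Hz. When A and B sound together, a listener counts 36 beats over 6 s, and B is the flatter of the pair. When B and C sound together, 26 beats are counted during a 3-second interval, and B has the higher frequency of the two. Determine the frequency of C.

526.4333 Hz

A–B: Beat frequency = 36/6 = 6 Hz.
B is below A, so f_B = 541.1 − 6 = 535.1 Hz.
B–C: Beat frequency = 26/3 = 8.6667 Hz.
C is below B, so f_C = 535.1 − 8.6667 = 526.4333 Hz.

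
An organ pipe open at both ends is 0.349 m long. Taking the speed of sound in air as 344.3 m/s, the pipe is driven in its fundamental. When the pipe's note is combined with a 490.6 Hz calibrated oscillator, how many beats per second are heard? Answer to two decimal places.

Open pipe: f_n = n·v/(2L) = 1·344.3/(2·0.349) = 493.2665 Hz.
f_beat = |493.2665 − 490.6| = 2.67 Hz.

2.67 Hz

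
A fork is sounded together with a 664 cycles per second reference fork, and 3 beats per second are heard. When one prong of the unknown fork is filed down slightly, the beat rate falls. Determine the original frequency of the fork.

661 Hz

|f − 664| = 3, so the fork was at either 661 Hz or 667 Hz.
Filing a prong removes mass and raises the fork's frequency; the adjustment raises the fork's frequency.
The beat rate fell, so the adjustment moved the fork toward 664 Hz — it must have started below the reference.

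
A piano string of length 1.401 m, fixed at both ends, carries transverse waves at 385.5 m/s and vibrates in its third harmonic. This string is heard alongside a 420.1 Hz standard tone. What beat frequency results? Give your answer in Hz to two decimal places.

7.36 Hz

For a string fixed at both ends, f_n = n·v/(2L) = 3·385.5/(2·1.401) = 412.7409 Hz.
f_beat = |412.7409 − 420.1| = 7.36 Hz.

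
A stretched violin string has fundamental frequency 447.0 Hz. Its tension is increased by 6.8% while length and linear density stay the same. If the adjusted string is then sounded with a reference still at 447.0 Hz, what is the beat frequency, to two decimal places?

For a string, f ∝ √T, so the new frequency is 447.0·√1.068 = 461.9481 Hz.
f_beat = |461.9481 − 447.0| = 14.95 Hz.

14.95 Hz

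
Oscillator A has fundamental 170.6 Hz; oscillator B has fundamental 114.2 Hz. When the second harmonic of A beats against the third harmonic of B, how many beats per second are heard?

Second harmonic of the first: 2·170.6 = 341.2 Hz.
Third harmonic of the second: 3·114.2 = 342.6 Hz.
f_beat = |341.2 − 342.6| = 1.4 Hz.

1.4 Hz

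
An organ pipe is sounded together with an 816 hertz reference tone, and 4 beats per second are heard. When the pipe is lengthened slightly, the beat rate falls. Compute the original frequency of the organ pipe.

820 Hz

|f − 816| = 4, so the organ pipe was at either 812 Hz or 820 Hz.
A longer pipe has a lower fundamental; the adjustment lowers the organ pipe's frequency.
The beat rate fell, so the adjustment moved the organ pipe toward 816 Hz — it must have started above the reference.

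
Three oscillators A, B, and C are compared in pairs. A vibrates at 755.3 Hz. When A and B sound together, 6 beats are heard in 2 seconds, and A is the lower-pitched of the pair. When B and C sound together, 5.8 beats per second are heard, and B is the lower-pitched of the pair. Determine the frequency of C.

A–B: Beat frequency = 6/2 = 3 Hz.
B is above A, so f_B = 755.3 + 3 = 758.3 Hz.
C is above B, so f_C = 758.3 + 5.8 = 764.1 Hz.

764.1 Hz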